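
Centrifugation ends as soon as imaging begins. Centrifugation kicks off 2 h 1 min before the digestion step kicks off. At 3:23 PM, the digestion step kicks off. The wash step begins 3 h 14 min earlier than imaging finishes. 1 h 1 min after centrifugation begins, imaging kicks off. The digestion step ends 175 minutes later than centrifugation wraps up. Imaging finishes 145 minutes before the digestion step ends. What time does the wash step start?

11:39 AM

Centrifugation starts at 3:23 PM − 121 min = 1:22 PM.
Imaging starts at 1:22 PM + 61 min = 2:23 PM.
So centrifugation ends at 2:23 PM.
The digestion step ends at 2:23 PM + 175 min = 5:18 PM.
Imaging ends at 5:18 PM − 145 min = 2:53 PM.
The wash step starts at 2:53 PM − 194 min = 11:39 AM.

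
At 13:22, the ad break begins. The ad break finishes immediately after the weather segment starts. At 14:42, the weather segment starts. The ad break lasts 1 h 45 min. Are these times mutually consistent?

No

The ad break ends at 14:42.
The ad break starts at 14:42 − 105 min = 12:57.
But the ad break is also said to start at 13:22 — a 25-minute conflict.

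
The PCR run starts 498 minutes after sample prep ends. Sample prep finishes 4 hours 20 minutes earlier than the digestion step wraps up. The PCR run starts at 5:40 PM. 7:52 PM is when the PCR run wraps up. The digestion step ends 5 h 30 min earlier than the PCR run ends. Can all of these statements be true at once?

The digestion step ends at 7:52 PM − 330 min = 2:22 PM.
Sample prep ends at 2:22 PM − 260 min = 10:02 AM.
The PCR run starts at 10:02 AM + 498 min = 6:20 PM.
But the PCR run is also said to start at 5:40 PM — a 40-minute conflict.

No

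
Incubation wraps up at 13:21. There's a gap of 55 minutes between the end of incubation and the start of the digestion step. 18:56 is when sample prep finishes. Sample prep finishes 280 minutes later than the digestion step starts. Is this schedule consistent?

The digestion step starts at 13:21 + 55 min = 14:16.
Sample prep ends at 14:16 + 280 min = 18:56.
That matches the stated 18:56, so the schedule is consistent.

Yes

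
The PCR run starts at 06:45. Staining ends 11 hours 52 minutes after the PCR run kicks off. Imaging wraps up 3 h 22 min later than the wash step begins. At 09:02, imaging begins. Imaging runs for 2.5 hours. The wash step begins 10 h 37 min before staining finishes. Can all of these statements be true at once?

Staining ends at 06:45 + 712 min = 18:37.
The wash step starts at 18:37 − 637 min = 08:00.
Imaging ends at 08:00 + 202 min = 11:22.
Imaging starts at 11:22 − 150 min = 08:52.
But imaging is also said to start at 09:02 — a 10-minute conflict.

No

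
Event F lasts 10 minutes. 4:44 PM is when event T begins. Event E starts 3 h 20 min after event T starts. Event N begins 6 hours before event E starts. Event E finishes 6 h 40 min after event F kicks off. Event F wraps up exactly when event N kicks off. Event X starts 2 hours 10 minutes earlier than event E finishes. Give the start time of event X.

6:24 PM

Event E starts at 4:44 PM + 200 min = 8:04 PM.
Event N starts at 8:04 PM − 360 min = 2:04 PM.
So event F ends at 2:04 PM.
Event F starts at 2:04 PM − 10 min = 1:54 PM.
Event E ends at 1:54 PM + 400 min = 8:34 PM.
Event X starts at 8:34 PM − 130 min = 6:24 PM.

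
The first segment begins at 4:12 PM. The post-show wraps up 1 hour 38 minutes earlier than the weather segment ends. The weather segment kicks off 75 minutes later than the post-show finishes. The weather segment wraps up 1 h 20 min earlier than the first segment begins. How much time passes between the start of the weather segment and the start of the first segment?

1 h 43 min

The weather segment ends at 4:12 PM − 80 min = 2:52 PM.
The post-show ends at 2:52 PM − 98 min = 1:14 PM.
The weather segment starts at 1:14 PM + 75 min = 2:29 PM.
From 2:29 PM to 4:12 PM is 1 h 43 min.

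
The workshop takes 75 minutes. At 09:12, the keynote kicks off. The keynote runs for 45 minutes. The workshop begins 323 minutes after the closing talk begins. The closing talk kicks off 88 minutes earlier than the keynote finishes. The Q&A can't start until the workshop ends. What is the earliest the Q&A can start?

The keynote ends at 09:12 + 45 min = 09:57.
The closing talk starts at 09:57 − 88 min = 08:29.
The workshop starts at 08:29 + 323 min = 13:52.
The workshop ends at 13:52 + 75 min = 15:07.
The Q&A is bounded by the workshop, so the earliest it can start is 15:07.

15:07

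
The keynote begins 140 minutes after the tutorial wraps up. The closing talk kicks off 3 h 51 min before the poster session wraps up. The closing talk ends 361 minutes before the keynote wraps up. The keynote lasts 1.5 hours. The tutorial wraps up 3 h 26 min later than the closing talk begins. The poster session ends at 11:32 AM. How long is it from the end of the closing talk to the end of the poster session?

2 h 36 min

The closing talk starts at 11:32 AM − 231 min = 7:41 AM.
The tutorial ends at 7:41 AM + 206 min = 11:07 AM.
The keynote starts at 11:07 AM + 140 min = 1:27 PM.
The keynote ends at 1:27 PM + 90 min = 2:57 PM.
The closing talk ends at 2:57 PM − 361 min = 8:56 AM.
From 8:56 AM to 11:32 AM is 2 h 36 min.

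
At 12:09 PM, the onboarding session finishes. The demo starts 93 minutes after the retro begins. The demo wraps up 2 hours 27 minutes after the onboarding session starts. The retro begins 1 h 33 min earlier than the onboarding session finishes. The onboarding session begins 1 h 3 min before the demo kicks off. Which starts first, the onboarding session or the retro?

the retro

The retro starts at 12:09 PM − 93 min = 10:36 AM.
The demo starts at 10:36 AM + 93 min = 12:09 PM.
The onboarding session starts at 12:09 PM − 63 min = 11:06 AM.
The onboarding session starts at 11:06 AM and the retro starts at 10:36 AM, so the retro is first.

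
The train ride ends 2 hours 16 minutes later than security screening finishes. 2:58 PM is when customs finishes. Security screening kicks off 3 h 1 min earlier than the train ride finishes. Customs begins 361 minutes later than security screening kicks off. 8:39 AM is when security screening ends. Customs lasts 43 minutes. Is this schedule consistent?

The train ride ends at 8:39 AM + 136 min = 10:55 AM.
Security screening starts at 10:55 AM − 181 min = 7:54 AM.
Customs starts at 7:54 AM + 361 min = 1:55 PM.
Customs ends at 1:55 PM + 43 min = 2:38 PM.
But customs is also said to end at 2:58 PM — a 20-minute conflict.

No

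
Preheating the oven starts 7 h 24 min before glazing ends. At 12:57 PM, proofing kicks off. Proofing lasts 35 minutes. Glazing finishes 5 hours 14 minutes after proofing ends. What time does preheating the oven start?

11:22 AM

Proofing ends at 12:57 PM + 35 min = 1:32 PM.
Glazing ends at 1:32 PM + 314 min = 6:46 PM.
Preheating the oven starts at 6:46 PM − 444 min = 11:22 AM.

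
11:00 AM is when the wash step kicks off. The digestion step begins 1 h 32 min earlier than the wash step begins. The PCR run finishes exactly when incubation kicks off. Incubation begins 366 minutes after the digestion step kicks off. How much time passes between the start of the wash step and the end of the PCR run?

4 hours 34 minutes

The digestion step starts at 11:00 AM − 92 min = 9:28 AM.
Incubation starts at 9:28 AM + 366 min = 3:34 PM.
So the PCR run ends at 3:34 PM.
From 11:00 AM to 3:34 PM is 4 hours 34 minutes.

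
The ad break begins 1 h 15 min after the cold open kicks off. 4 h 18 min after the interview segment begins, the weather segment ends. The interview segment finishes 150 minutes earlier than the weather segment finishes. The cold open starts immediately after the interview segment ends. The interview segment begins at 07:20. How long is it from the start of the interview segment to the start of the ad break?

3 hours 3 minutes

The weather segment ends at 07:20 + 258 min = 11:38.
The interview segment ends at 11:38 − 150 min = 09:08.
So the cold open starts at 09:08.
The ad break starts at 09:08 + 75 min = 10:23.
From 07:20 to 10:23 is 3 hours 3 minutes.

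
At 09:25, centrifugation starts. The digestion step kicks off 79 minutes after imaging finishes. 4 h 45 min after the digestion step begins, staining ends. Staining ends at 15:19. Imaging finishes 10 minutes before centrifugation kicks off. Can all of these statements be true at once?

Imaging ends at 09:25 − 10 min = 09:15.
The digestion step starts at 09:15 + 79 min = 10:34.
Staining ends at 10:34 + 285 min = 15:19.
That matches the stated 15:19, so the schedule is consistent.

Yes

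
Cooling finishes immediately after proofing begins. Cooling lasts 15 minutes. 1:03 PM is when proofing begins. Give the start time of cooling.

12:48 PM

Cooling ends at 1:03 PM.
Cooling starts at 1:03 PM − 15 min = 12:48 PM.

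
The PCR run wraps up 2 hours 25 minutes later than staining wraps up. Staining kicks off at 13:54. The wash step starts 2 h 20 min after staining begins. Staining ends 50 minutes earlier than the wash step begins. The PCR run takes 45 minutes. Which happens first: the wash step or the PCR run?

the wash step

The wash step starts at 13:54 + 140 min = 16:14.
Staining ends at 16:14 − 50 min = 15:24.
The PCR run ends at 15:24 + 145 min = 17:49.
The PCR run starts at 17:49 − 45 min = 17:04.
The wash step starts at 16:14 and the PCR run starts at 17:04, so the wash step is first.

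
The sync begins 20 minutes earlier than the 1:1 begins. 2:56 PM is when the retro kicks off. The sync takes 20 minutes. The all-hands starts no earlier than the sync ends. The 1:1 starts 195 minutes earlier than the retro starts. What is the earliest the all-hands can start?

The 1:1 starts at 2:56 PM − 195 min = 11:41 AM.
The sync starts at 11:41 AM − 20 min = 11:21 AM.
The sync ends at 11:21 AM + 20 min = 11:41 AM.
The all-hands is bounded by the sync, so the earliest it can start is 11:41 AM.

11:41 AM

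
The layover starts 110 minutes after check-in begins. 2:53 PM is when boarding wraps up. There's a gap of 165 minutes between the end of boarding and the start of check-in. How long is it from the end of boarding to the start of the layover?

4 h 35 min

Check-in starts at 2:53 PM + 165 min = 5:38 PM.
The layover starts at 5:38 PM + 110 min = 7:28 PM.
From 2:53 PM to 7:28 PM is 4 h 35 min.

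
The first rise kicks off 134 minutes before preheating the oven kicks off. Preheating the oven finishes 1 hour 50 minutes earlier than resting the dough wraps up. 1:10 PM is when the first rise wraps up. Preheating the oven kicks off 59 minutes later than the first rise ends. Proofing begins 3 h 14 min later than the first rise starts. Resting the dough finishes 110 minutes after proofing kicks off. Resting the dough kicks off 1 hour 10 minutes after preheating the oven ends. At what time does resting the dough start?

Preheating the oven starts at 1:10 PM + 59 min = 2:09 PM.
The first rise starts at 2:09 PM − 134 min = 11:55 AM.
Proofing starts at 11:55 AM + 194 min = 3:09 PM.
Resting the dough ends at 3:09 PM + 110 min = 4:59 PM.
Preheating the oven ends at 4:59 PM − 110 min = 3:09 PM.
Resting the dough starts at 3:09 PM + 70 min = 4:19 PM.

4:19 PM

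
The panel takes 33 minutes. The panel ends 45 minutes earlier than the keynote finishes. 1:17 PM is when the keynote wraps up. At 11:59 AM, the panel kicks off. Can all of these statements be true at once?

The panel ends at 1:17 PM − 45 min = 12:32 PM.
The panel starts at 12:32 PM − 33 min = 11:59 AM.
That matches the stated 11:59 AM, so the schedule is consistent.

Yes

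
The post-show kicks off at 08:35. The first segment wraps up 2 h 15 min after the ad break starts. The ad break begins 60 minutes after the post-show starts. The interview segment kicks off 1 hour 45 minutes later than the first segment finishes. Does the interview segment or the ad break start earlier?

The ad break starts at 08:35 + 60 min = 09:35.
The first segment ends at 09:35 + 135 min = 11:50.
The interview segment starts at 11:50 + 105 min = 13:35.
The interview segment starts at 13:35 and the ad break starts at 09:35, so the ad break is first.

the ad break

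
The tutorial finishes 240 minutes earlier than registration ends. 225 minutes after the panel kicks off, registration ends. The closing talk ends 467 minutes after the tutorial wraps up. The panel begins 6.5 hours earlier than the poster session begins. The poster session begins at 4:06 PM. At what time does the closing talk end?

The panel starts at 4:06 PM − 390 min = 9:36 AM.
Registration ends at 9:36 AM + 225 min = 1:21 PM.
The tutorial ends at 1:21 PM − 240 min = 9:21 AM.
The closing talk ends at 9:21 AM + 467 min = 5:08 PM.

5:08 PM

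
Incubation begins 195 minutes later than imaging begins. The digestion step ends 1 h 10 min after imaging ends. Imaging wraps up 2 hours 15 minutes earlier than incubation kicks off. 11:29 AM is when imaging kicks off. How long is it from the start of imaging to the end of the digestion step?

Incubation starts at 11:29 AM + 195 min = 2:44 PM.
Imaging ends at 2:44 PM − 135 min = 12:29 PM.
The digestion step ends at 12:29 PM + 70 min = 1:39 PM.
From 11:29 AM to 1:39 PM is 2 hours 10 minutes.

2 hours 10 minutes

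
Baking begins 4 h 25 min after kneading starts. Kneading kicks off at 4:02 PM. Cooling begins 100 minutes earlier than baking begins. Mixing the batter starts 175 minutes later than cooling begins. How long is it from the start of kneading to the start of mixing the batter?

Baking starts at 4:02 PM + 265 min = 8:27 PM.
Cooling starts at 8:27 PM − 100 min = 6:47 PM.
Mixing the batter starts at 6:47 PM + 175 min = 9:42 PM.
From 4:02 PM to 9:42 PM is 340 minutes.

340 minutes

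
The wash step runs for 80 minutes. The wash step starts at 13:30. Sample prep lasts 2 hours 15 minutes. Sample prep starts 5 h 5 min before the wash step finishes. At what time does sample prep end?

12:00

The wash step ends at 13:30 + 80 min = 14:50.
Sample prep starts at 14:50 − 305 min = 09:45.
Sample prep ends at 09:45 + 135 min = 12:00.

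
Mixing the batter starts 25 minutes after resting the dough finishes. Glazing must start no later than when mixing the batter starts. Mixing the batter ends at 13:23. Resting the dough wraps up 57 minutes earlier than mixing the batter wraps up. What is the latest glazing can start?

Resting the dough ends at 13:23 − 57 min = 12:26.
Mixing the batter starts at 12:26 + 25 min = 12:51.
Glazing is bounded by mixing the batter, so the latest it can start is 12:51.

12:51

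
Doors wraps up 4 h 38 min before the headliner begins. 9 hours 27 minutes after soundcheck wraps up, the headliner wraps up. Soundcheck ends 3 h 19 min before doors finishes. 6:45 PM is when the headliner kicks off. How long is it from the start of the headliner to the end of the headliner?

Doors ends at 6:45 PM − 278 min = 2:07 PM.
Soundcheck ends at 2:07 PM − 199 min = 10:48 AM.
The headliner ends at 10:48 AM + 567 min = 8:15 PM.
From 6:45 PM to 8:15 PM is an hour and a half.

an hour and a half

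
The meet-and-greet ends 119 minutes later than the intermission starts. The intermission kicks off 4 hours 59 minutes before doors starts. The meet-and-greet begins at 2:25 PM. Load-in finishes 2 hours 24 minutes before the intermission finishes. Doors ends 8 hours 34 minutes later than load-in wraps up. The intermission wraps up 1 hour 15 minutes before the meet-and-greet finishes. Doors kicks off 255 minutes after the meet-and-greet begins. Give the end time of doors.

Doors starts at 2:25 PM + 255 min = 6:40 PM.
The intermission starts at 6:40 PM − 299 min = 1:41 PM.
The meet-and-greet ends at 1:41 PM + 119 min = 3:40 PM.
The intermission ends at 3:40 PM − 75 min = 2:25 PM.
Load-in ends at 2:25 PM − 144 min = 12:01 PM.
Doors ends at 12:01 PM + 514 min = 8:35 PM.

8:35 PM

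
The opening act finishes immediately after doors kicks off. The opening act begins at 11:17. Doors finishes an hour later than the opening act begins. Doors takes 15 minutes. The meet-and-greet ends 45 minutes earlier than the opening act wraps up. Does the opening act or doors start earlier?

the opening act

Doors ends at 11:17 + 60 min = 12:17.
Doors starts at 12:17 − 15 min = 12:02.
The opening act starts at 11:17 and doors starts at 12:02, so the opening act is first.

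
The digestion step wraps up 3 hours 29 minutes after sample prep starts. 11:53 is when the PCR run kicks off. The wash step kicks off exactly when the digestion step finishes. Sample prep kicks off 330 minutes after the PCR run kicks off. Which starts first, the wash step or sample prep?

Sample prep starts at 11:53 + 330 min = 17:23.
The digestion step ends at 17:23 + 209 min = 20:52.
So the wash step starts at 20:52.
The wash step starts at 20:52 and sample prep starts at 17:23, so sample prep is first.

sample prep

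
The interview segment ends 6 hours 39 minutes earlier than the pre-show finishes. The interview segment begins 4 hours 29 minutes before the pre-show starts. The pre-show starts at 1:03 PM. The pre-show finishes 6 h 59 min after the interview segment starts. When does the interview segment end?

8:54 AM

The interview segment starts at 1:03 PM − 269 min = 8:34 AM.
The pre-show ends at 8:34 AM + 419 min = 3:33 PM.
The interview segment ends at 3:33 PM − 399 min = 8:54 AM.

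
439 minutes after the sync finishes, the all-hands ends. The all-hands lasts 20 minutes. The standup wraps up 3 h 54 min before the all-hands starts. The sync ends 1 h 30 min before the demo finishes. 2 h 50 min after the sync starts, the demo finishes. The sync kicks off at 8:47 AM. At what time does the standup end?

1:12 PM

The demo ends at 8:47 AM + 170 min = 11:37 AM.
The sync ends at 11:37 AM − 90 min = 10:07 AM.
The all-hands ends at 10:07 AM + 439 min = 5:26 PM.
The all-hands starts at 5:26 PM − 20 min = 5:06 PM.
The standup ends at 5:06 PM − 234 min = 1:12 PM.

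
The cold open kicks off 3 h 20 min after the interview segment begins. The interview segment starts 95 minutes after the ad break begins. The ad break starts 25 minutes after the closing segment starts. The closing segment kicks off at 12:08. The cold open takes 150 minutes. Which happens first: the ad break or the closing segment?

the closing segment

The ad break starts at 12:08 + 25 min = 12:33.
The ad break starts at 12:33 and the closing segment starts at 12:08, so the closing segment is first.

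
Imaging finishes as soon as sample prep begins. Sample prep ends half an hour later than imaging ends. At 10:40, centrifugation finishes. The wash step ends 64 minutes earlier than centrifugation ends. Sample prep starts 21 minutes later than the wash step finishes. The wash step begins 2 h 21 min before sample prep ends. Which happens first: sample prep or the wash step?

The wash step ends at 10:40 − 64 min = 09:36.
Sample prep starts at 09:36 + 21 min = 09:57.
So imaging ends at 09:57.
Sample prep ends at 09:57 + 30 min = 10:27.
The wash step starts at 10:27 − 141 min = 08:06.
Sample prep starts at 09:57 and the wash step starts at 08:06, so the wash step is first.

the wash step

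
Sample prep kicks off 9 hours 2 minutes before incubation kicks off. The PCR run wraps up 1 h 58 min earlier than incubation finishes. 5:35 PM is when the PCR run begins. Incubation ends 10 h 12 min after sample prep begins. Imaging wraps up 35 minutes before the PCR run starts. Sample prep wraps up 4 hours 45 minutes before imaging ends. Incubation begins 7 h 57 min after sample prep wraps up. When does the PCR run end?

7:24 PM

Imaging ends at 5:35 PM − 35 min = 5:00 PM.
Sample prep ends at 5:00 PM − 285 min = 12:15 PM.
Incubation starts at 12:15 PM + 477 min = 8:12 PM.
Sample prep starts at 8:12 PM − 542 min = 11:10 AM.
Incubation ends at 11:10 AM + 612 min = 9:22 PM.
The PCR run ends at 9:22 PM − 118 min = 7:24 PM.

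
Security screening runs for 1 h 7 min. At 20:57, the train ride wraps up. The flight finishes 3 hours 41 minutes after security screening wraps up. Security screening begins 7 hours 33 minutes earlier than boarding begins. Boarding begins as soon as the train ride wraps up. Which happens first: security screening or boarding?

Boarding starts at 20:57.
Security screening starts at 20:57 − 453 min = 13:24.
Security screening starts at 13:24 and boarding starts at 20:57, so security screening is first.

security screening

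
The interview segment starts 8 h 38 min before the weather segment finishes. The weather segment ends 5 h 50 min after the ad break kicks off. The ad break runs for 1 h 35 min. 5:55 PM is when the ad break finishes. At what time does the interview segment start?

1:32 PM

The ad break starts at 5:55 PM − 95 min = 4:20 PM.
The weather segment ends at 4:20 PM + 350 min = 10:10 PM.
The interview segment starts at 10:10 PM − 518 min = 1:32 PM.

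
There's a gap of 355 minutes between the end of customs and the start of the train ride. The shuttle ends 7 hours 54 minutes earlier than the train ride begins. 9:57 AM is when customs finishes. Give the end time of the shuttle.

The train ride starts at 9:57 AM + 355 min = 3:52 PM.
The shuttle ends at 3:52 PM − 474 min = 7:58 AM.

7:58 AM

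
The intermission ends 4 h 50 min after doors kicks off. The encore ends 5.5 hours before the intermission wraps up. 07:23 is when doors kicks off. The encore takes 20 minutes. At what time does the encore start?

06:23

The intermission ends at 07:23 + 290 min = 12:13.
The encore ends at 12:13 − 330 min = 06:43.
The encore starts at 06:43 − 20 min = 06:23.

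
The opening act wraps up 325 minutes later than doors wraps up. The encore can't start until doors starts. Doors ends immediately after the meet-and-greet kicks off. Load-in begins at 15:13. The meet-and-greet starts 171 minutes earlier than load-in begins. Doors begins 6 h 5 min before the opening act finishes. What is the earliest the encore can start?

The meet-and-greet starts at 15:13 − 171 min = 12:22.
So doors ends at 12:22.
The opening act ends at 12:22 + 325 min = 17:47.
Doors starts at 17:47 − 365 min = 11:42.
The encore is bounded by doors, so the earliest it can start is 11:42.

11:42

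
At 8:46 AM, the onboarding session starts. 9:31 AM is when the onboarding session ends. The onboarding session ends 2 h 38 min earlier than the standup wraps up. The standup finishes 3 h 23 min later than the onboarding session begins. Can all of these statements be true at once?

Yes

The standup ends at 8:46 AM + 203 min = 12:09 PM.
The onboarding session ends at 12:09 PM − 158 min = 9:31 AM.
That matches the stated 9:31 AM, so the schedule is consistent.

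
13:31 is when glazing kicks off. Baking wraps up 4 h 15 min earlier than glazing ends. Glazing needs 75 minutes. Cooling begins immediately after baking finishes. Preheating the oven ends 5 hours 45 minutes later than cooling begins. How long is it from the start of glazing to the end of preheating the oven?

165 minutes

Glazing ends at 13:31 + 75 min = 14:46.
Baking ends at 14:46 − 255 min = 10:31.
So cooling starts at 10:31.
Preheating the oven ends at 10:31 + 345 min = 16:16.
From 13:31 to 16:16 is 165 minutes.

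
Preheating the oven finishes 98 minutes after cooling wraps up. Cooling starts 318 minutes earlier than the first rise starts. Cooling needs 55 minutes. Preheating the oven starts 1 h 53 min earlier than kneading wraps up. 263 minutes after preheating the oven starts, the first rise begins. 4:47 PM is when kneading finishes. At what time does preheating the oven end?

Preheating the oven starts at 4:47 PM − 113 min = 2:54 PM.
The first rise starts at 2:54 PM + 263 min = 7:17 PM.
Cooling starts at 7:17 PM − 318 min = 1:59 PM.
Cooling ends at 1:59 PM + 55 min = 2:54 PM.
Preheating the oven ends at 2:54 PM + 98 min = 4:32 PM.

4:32 PM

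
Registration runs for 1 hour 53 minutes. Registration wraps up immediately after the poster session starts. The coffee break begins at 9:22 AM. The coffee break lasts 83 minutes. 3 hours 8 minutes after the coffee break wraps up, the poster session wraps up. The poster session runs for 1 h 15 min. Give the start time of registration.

The coffee break ends at 9:22 AM + 83 min = 10:45 AM.
The poster session ends at 10:45 AM + 188 min = 1:53 PM.
The poster session starts at 1:53 PM − 75 min = 12:38 PM.
So registration ends at 12:38 PM.
Registration starts at 12:38 PM − 113 min = 10:45 AM.

10:45 AM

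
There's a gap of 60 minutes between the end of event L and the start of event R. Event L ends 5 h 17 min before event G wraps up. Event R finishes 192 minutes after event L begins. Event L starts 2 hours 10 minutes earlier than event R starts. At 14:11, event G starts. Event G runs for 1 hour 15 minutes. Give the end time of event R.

12:11

Event G ends at 14:11 + 75 min = 15:26.
Event L ends at 15:26 − 317 min = 10:09.
Event R starts at 10:09 + 60 min = 11:09.
Event L starts at 11:09 − 130 min = 08:59.
Event R ends at 08:59 + 192 min = 12:11.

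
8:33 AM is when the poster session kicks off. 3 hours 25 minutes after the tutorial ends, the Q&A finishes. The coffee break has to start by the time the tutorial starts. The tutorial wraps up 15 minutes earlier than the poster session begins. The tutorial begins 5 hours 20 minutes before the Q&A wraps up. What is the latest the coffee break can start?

The tutorial ends at 8:33 AM − 15 min = 8:18 AM.
The Q&A ends at 8:18 AM + 205 min = 11:43 AM.
The tutorial starts at 11:43 AM − 320 min = 6:23 AM.
The coffee break is bounded by the tutorial, so the latest it can start is 6:23 AM.

6:23 AM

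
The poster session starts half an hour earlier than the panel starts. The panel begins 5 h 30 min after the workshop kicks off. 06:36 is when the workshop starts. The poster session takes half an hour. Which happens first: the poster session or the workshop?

the workshop

The panel starts at 06:36 + 330 min = 12:06.
The poster session starts at 12:06 − 30 min = 11:36.
The poster session starts at 11:36 and the workshop starts at 06:36, so the workshop is first.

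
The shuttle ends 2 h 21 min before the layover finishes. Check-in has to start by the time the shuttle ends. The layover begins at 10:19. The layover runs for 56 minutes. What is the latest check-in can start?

08:54

The layover ends at 10:19 + 56 min = 11:15.
The shuttle ends at 11:15 − 141 min = 08:54.
Check-in is bounded by the shuttle, so the latest it can start is 08:54.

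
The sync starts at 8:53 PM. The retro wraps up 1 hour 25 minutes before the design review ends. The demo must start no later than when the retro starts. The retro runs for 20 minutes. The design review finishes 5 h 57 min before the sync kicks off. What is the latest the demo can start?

The design review ends at 8:53 PM − 357 min = 2:56 PM.
The retro ends at 2:56 PM − 85 min = 1:31 PM.
The retro starts at 1:31 PM − 20 min = 1:11 PM.
The demo is bounded by the retro, so the latest it can start is 1:11 PM.

1:11 PM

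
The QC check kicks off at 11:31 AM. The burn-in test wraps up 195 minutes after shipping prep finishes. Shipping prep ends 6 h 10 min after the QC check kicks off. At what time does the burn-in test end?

Shipping prep ends at 11:31 AM + 370 min = 5:41 PM.
The burn-in test ends at 5:41 PM + 195 min = 8:56 PM.

8:56 PM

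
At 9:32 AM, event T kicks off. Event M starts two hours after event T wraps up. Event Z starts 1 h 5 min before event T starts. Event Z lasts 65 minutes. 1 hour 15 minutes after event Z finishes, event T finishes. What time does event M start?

Event Z starts at 9:32 AM − 65 min = 8:27 AM.
Event Z ends at 8:27 AM + 65 min = 9:32 AM.
Event T ends at 9:32 AM + 75 min = 10:47 AM.
Event M starts at 10:47 AM + 120 min = 12:47 PM.

12:47 PM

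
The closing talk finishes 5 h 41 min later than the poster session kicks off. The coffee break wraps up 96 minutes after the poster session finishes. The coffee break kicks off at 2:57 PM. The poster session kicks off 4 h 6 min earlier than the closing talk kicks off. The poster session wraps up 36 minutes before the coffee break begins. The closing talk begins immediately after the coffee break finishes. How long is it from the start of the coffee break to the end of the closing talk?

2 h 35 min

The poster session ends at 2:57 PM − 36 min = 2:21 PM.
The coffee break ends at 2:21 PM + 96 min = 3:57 PM.
So the closing talk starts at 3:57 PM.
The poster session starts at 3:57 PM − 246 min = 11:51 AM.
The closing talk ends at 11:51 AM + 341 min = 5:32 PM.
From 2:57 PM to 5:32 PM is 2 h 35 min.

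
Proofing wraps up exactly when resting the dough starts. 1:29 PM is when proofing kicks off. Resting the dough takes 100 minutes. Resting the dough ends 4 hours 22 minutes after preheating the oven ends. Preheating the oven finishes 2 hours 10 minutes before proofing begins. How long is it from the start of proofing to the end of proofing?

Preheating the oven ends at 1:29 PM − 130 min = 11:19 AM.
Resting the dough ends at 11:19 AM + 262 min = 3:41 PM.
Resting the dough starts at 3:41 PM − 100 min = 2:01 PM.
So proofing ends at 2:01 PM.
From 1:29 PM to 2:01 PM is 32 minutes.

32 minutes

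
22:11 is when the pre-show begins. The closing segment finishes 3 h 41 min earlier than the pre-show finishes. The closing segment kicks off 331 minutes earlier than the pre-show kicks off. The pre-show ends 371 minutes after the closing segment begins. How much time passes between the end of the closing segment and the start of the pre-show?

3 h 1 min

The closing segment starts at 22:11 − 331 min = 16:40.
The pre-show ends at 16:40 + 371 min = 22:51.
The closing segment ends at 22:51 − 221 min = 19:10.
From 19:10 to 22:11 is 3 h 1 min.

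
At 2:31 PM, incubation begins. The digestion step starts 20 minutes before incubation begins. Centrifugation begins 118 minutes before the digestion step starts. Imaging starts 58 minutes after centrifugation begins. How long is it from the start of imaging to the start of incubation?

1 hour 20 minutes

The digestion step starts at 2:31 PM − 20 min = 2:11 PM.
Centrifugation starts at 2:11 PM − 118 min = 12:13 PM.
Imaging starts at 12:13 PM + 58 min = 1:11 PM.
From 1:11 PM to 2:31 PM is 1 hour 20 minutes.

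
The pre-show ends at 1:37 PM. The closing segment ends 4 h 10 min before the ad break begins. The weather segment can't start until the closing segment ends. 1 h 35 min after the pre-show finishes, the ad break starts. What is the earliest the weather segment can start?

11:02 AM

The ad break starts at 1:37 PM + 95 min = 3:12 PM.
The closing segment ends at 3:12 PM − 250 min = 11:02 AM.
The weather segment is bounded by the closing segment, so the earliest it can start is 11:02 AM.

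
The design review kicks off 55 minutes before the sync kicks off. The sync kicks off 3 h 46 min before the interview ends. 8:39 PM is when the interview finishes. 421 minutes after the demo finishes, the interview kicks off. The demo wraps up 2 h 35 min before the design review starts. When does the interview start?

The sync starts at 8:39 PM − 226 min = 4:53 PM.
The design review starts at 4:53 PM − 55 min = 3:58 PM.
The demo ends at 3:58 PM − 155 min = 1:23 PM.
The interview starts at 1:23 PM + 421 min = 8:24 PM.

8:24 PM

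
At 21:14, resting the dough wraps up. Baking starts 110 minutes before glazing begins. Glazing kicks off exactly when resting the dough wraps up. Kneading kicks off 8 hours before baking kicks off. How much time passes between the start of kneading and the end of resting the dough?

Glazing starts at 21:14.
Baking starts at 21:14 − 110 min = 19:24.
Kneading starts at 19:24 − 480 min = 11:24.
From 11:24 to 21:14 is 590 minutes.

590 minutes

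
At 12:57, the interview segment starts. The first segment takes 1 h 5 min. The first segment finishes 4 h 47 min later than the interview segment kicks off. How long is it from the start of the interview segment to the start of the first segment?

The first segment ends at 12:57 + 287 min = 17:44.
The first segment starts at 17:44 − 65 min = 16:39.
From 12:57 to 16:39 is 3 hours 42 minutes.

3 hours 42 minutes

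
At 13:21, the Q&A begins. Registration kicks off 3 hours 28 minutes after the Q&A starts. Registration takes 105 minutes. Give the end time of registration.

18:34

Registration starts at 13:21 + 208 min = 16:49.
Registration ends at 16:49 + 105 min = 18:34.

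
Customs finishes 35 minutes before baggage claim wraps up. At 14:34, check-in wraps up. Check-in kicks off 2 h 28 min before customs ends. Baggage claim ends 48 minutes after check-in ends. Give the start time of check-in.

Baggage claim ends at 14:34 + 48 min = 15:22.
Customs ends at 15:22 − 35 min = 14:47.
Check-in starts at 14:47 − 148 min = 12:19.

12:19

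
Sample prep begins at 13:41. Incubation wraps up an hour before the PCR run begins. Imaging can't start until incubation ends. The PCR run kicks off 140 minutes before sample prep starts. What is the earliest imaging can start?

10:21

The PCR run starts at 13:41 − 140 min = 11:21.
Incubation ends at 11:21 − 60 min = 10:21.
Imaging is bounded by incubation, so the earliest it can start is 10:21.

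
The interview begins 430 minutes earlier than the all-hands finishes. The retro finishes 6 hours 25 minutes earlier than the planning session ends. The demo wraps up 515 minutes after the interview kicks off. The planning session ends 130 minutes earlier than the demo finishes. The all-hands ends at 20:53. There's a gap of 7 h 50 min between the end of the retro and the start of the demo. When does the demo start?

21:33

The interview starts at 20:53 − 430 min = 13:43.
The demo ends at 13:43 + 515 min = 22:18.
The planning session ends at 22:18 − 130 min = 20:08.
The retro ends at 20:08 − 385 min = 13:43.
The demo starts at 13:43 + 470 min = 21:33.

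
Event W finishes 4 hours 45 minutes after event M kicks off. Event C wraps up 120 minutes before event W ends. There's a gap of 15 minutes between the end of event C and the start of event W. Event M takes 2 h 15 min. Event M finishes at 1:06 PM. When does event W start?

1:51 PM

Event M starts at 1:06 PM − 135 min = 10:51 AM.
Event W ends at 10:51 AM + 285 min = 3:36 PM.
Event C ends at 3:36 PM − 120 min = 1:36 PM.
Event W starts at 1:36 PM + 15 min = 1:51 PM.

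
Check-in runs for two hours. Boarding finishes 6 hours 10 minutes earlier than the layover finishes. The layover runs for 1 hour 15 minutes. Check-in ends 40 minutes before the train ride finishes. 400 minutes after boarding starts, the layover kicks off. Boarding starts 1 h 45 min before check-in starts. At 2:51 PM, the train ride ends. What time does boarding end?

12:11 PM

Check-in ends at 2:51 PM − 40 min = 2:11 PM.
Check-in starts at 2:11 PM − 120 min = 12:11 PM.
Boarding starts at 12:11 PM − 105 min = 10:26 AM.
The layover starts at 10:26 AM + 400 min = 5:06 PM.
The layover ends at 5:06 PM + 75 min = 6:21 PM.
Boarding ends at 6:21 PM − 370 min = 12:11 PM.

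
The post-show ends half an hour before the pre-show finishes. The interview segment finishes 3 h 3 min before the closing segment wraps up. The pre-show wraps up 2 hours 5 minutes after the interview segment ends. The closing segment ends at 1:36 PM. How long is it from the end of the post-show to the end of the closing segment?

The interview segment ends at 1:36 PM − 183 min = 10:33 AM.
The pre-show ends at 10:33 AM + 125 min = 12:38 PM.
The post-show ends at 12:38 PM − 30 min = 12:08 PM.
From 12:08 PM to 1:36 PM is 88 minutes.

88 minutes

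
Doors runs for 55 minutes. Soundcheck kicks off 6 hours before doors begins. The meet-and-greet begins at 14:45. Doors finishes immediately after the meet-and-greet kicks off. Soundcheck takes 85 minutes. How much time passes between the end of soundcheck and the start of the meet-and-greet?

Doors ends at 14:45.
Doors starts at 14:45 − 55 min = 13:50.
Soundcheck starts at 13:50 − 360 min = 07:50.
Soundcheck ends at 07:50 + 85 min = 09:15.
From 09:15 to 14:45 is 5 hours 30 minutes.

5 hours 30 minutes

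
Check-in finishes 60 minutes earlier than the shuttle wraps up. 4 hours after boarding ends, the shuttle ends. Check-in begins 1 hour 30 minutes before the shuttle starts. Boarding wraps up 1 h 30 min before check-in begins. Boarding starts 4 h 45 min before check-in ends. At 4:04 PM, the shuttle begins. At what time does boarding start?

Check-in starts at 4:04 PM − 90 min = 2:34 PM.
Boarding ends at 2:34 PM − 90 min = 1:04 PM.
The shuttle ends at 1:04 PM + 240 min = 5:04 PM.
Check-in ends at 5:04 PM − 60 min = 4:04 PM.
Boarding starts at 4:04 PM − 285 min = 11:19 AM.

11:19 AM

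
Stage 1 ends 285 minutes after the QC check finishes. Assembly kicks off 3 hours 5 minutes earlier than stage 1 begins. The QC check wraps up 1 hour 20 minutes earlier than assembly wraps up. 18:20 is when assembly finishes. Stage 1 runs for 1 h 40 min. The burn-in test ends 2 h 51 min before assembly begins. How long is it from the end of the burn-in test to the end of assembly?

The QC check ends at 18:20 − 80 min = 17:00.
Stage 1 ends at 17:00 + 285 min = 21:45.
Stage 1 starts at 21:45 − 100 min = 20:05.
Assembly starts at 20:05 − 185 min = 17:00.
The burn-in test ends at 17:00 − 171 min = 14:09.
From 14:09 to 18:20 is 251 minutes.

251 minutes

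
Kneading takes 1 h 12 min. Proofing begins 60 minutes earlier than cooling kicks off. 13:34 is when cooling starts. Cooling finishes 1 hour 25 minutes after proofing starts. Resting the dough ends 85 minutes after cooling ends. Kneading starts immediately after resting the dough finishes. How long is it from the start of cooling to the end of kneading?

182 minutes

Proofing starts at 13:34 − 60 min = 12:34.
Cooling ends at 12:34 + 85 min = 13:59.
Resting the dough ends at 13:59 + 85 min = 15:24.
So kneading starts at 15:24.
Kneading ends at 15:24 + 72 min = 16:36.
From 13:34 to 16:36 is 182 minutes.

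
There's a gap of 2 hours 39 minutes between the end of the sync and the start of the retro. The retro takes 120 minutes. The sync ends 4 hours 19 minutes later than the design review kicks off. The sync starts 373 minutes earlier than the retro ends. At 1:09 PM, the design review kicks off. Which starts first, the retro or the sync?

the sync

The sync ends at 1:09 PM + 259 min = 5:28 PM.
The retro starts at 5:28 PM + 159 min = 8:07 PM.
The retro ends at 8:07 PM + 120 min = 10:07 PM.
The sync starts at 10:07 PM − 373 min = 3:54 PM.
The retro starts at 8:07 PM and the sync starts at 3:54 PM, so the sync is first.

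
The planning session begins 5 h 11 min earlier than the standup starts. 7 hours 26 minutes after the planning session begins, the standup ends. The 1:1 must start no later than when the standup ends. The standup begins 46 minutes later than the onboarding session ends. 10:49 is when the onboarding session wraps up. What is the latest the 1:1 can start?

The standup starts at 10:49 + 46 min = 11:35.
The planning session starts at 11:35 − 311 min = 06:24.
The standup ends at 06:24 + 446 min = 13:50.
The 1:1 is bounded by the standup, so the latest it can start is 13:50.

13:50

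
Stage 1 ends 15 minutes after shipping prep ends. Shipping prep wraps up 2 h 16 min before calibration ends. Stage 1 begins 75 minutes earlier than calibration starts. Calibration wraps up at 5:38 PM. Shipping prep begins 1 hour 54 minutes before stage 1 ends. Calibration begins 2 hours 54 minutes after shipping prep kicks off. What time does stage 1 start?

Shipping prep ends at 5:38 PM − 136 min = 3:22 PM.
Stage 1 ends at 3:22 PM + 15 min = 3:37 PM.
Shipping prep starts at 3:37 PM − 114 min = 1:43 PM.
Calibration starts at 1:43 PM + 174 min = 4:37 PM.
Stage 1 starts at 4:37 PM − 75 min = 3:22 PM.

3:22 PM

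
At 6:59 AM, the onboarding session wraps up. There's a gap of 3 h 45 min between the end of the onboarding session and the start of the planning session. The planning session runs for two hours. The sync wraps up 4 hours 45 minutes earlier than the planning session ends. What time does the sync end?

The planning session starts at 6:59 AM + 225 min = 10:44 AM.
The planning session ends at 10:44 AM + 120 min = 12:44 PM.
The sync ends at 12:44 PM − 285 min = 7:59 AM.

7:59 AM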